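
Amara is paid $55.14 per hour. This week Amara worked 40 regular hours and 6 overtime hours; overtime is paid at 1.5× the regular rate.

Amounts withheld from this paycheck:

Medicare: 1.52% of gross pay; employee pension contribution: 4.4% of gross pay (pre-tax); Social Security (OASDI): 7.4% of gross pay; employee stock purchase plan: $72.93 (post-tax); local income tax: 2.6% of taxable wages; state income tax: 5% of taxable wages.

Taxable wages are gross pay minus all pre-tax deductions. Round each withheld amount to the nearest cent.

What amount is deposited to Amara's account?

$2072.73

Regular pay: 40 × $55.14 = $2205.60
Overtime pay: 6 × $55.14 × 1.5 = $496.26
Gross pay = $2205.60 + $496.26 = $2701.86
Employee pension contribution: $2701.86 × 0.044 = $118.88
Taxable wages = $2701.86 − $118.88 = $2582.98
Local income tax: $2582.98 × 0.026 = $67.16
State income tax: $2582.98 × 0.05 = $129.15
Social Security (OASDI): $2701.86 × 0.074 = $199.94
Medicare: $2701.86 × 0.0152 = $41.07
Employee stock purchase plan: $72.93
Total deductions = $118.88 + $67.16 + $129.15 + $199.94 + $41.07 + $72.93 = $629.13
Net pay = $2701.86 − $629.13 = $2072.73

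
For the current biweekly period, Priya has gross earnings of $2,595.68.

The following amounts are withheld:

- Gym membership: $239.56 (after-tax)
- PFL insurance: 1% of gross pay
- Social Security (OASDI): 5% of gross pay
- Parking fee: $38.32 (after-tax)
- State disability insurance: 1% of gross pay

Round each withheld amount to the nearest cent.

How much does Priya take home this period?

$2,136.10

Social Security (OASDI): $2,595.68 × 0.05 = $129.78
PFL insurance: $2,595.68 × 0.01 = $25.96
State disability insurance: $2,595.68 × 0.01 = $25.96
Parking fee: $38.32
Gym membership: $239.56
Total deductions = $129.78 + $25.96 + $25.96 + $38.32 + $239.56 = $459.58
Net pay = $2,595.68 − $459.58 = $2,136.10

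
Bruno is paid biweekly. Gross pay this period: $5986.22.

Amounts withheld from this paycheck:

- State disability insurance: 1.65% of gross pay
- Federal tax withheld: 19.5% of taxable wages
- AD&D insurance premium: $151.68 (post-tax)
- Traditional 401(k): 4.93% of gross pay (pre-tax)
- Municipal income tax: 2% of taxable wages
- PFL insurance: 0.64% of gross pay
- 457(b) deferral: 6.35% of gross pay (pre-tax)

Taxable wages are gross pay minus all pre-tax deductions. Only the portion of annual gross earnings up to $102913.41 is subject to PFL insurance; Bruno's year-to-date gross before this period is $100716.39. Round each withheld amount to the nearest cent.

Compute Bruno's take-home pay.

Traditional 401(k): $5986.22 × 0.0493 = $295.12
457(b) deferral: $5986.22 × 0.0635 = $380.12
Pre-tax total = $295.12 + $380.12 = $675.24
Taxable wages = $5986.22 − $675.24 = $5310.98
Municipal income tax: $5310.98 × 0.02 = $106.22
Federal tax withheld: $5310.98 × 0.195 = $1035.64
State disability insurance: $5986.22 × 0.0165 = $98.77
PFL insurance: only $102913.41 − $100716.39 = $2197.02 of this check is subject → $2197.02 × 0.0064 = $14.06
AD&D insurance premium: $151.68
Total deductions = $295.12 + $380.12 + $106.22 + $1035.64 + $98.77 + $14.06 + $151.68 = $2081.61
Net pay = $5986.22 − $2081.61 = $3904.61

$3904.61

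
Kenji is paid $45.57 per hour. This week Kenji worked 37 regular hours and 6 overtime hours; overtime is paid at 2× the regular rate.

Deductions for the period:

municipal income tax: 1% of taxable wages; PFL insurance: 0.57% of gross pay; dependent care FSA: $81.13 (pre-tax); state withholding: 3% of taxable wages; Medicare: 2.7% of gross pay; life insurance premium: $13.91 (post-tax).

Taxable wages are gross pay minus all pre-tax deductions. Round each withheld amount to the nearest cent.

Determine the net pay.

Regular pay: 37 × $45.57 = $1,686.09
Overtime pay: 6 × $45.57 × 2 = $546.84
Gross pay = $1,686.09 + $546.84 = $2,232.93
Dependent care FSA: $81.13
Taxable wages = $2,232.93 − $81.13 = $2,151.80
Municipal income tax: $2,151.80 × 0.01 = $21.52
State withholding: $2,151.80 × 0.03 = $64.55
Medicare: $2,232.93 × 0.027 = $60.29
PFL insurance: $2,232.93 × 0.0057 = $12.73
Life insurance premium: $13.91
Total deductions = $81.13 + $21.52 + $64.55 + $60.29 + $12.73 + $13.91 = $254.13
Net pay = $2,232.93 − $254.13 = $1,978.80

$1,978.80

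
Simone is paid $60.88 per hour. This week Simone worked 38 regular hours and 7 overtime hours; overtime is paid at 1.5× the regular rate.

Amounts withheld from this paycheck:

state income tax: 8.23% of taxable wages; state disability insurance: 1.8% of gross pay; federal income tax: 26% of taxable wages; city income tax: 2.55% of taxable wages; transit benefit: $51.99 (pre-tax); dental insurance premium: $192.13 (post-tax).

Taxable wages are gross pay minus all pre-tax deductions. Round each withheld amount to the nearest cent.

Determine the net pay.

$1588.53

Regular pay: 38 × $60.88 = $2313.44
Overtime pay: 7 × $60.88 × 1.5 = $639.24
Gross pay = $2313.44 + $639.24 = $2952.68
Transit benefit: $51.99
Taxable wages = $2952.68 − $51.99 = $2900.69
Federal income tax: $2900.69 × 0.26 = $754.18
State income tax: $2900.69 × 0.0823 = $238.73
City income tax: $2900.69 × 0.0255 = $73.97
State disability insurance: $2952.68 × 0.018 = $53.15
Dental insurance premium: $192.13
Total deductions = $51.99 + $754.18 + $238.73 + $73.97 + $53.15 + $192.13 = $1364.15
Net pay = $2952.68 − $1364.15 = $1588.53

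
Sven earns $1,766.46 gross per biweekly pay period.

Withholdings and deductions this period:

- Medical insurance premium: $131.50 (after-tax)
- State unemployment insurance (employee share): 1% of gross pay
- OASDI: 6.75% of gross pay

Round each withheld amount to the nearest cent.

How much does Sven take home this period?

State unemployment insurance (employee share): $1,766.46 × 0.01 = $17.66
OASDI: $1,766.46 × 0.0675 = $119.24
Medical insurance premium: $131.50
Total deductions = $17.66 + $119.24 + $131.50 = $268.40
Net pay = $1,766.46 − $268.40 = $1,498.06

$1,498.06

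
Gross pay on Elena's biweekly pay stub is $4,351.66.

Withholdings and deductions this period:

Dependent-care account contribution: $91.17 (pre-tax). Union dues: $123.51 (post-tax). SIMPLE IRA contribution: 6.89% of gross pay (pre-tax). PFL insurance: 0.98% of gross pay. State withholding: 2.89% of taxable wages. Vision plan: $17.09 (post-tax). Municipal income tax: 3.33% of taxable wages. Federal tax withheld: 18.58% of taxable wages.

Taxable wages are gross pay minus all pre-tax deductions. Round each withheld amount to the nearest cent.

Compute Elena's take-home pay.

Dependent-care account contribution: $91.17
SIMPLE IRA contribution: $4,351.66 × 0.0689 = $299.83
Pre-tax total = $91.17 + $299.83 = $391.00
Taxable wages = $4,351.66 − $391.00 = $3,960.66
State withholding: $3,960.66 × 0.0289 = $114.46
Municipal income tax: $3,960.66 × 0.0333 = $131.89
Federal tax withheld: $3,960.66 × 0.1858 = $735.89
PFL insurance: $4,351.66 × 0.0098 = $42.65
Vision plan: $17.09
Union dues: $123.51
Total deductions = $91.17 + $299.83 + $114.46 + $131.89 + $735.89 + $42.65 + $17.09 + $123.51 = $1,556.49
Net pay = $4,351.66 − $1,556.49 = $2,795.17

$2,795.17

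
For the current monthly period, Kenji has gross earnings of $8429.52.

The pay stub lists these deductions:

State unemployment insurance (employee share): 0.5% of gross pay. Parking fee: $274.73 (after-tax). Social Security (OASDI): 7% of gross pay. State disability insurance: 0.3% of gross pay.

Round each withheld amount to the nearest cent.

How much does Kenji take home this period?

State disability insurance: $8429.52 × 0.003 = $25.29
Social Security (OASDI): $8429.52 × 0.07 = $590.07
State unemployment insurance (employee share): $8429.52 × 0.005 = $42.15
Parking fee: $274.73
Total deductions = $25.29 + $590.07 + $42.15 + $274.73 = $932.24
Net pay = $8429.52 − $932.24 = $7497.28

$7497.28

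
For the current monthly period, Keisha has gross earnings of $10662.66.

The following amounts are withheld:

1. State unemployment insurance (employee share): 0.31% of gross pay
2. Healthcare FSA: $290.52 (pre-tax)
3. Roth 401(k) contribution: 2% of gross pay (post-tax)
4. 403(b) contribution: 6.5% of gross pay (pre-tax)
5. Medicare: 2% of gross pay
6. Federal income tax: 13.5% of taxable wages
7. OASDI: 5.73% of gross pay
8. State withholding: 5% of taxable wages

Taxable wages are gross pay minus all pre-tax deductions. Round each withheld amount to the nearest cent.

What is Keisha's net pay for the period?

$6817.93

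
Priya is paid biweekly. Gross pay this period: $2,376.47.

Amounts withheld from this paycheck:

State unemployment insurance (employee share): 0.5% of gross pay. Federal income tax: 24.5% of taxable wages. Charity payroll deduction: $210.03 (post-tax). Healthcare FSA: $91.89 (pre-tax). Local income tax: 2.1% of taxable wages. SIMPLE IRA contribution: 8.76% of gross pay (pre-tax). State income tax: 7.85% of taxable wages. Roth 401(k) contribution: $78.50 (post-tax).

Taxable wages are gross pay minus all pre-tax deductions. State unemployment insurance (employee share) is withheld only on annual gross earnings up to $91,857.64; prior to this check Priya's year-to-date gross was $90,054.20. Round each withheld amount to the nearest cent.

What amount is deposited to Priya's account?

$1,063.53

SIMPLE IRA contribution: $2,376.47 × 0.0876 = $208.18
Healthcare FSA: $91.89
Pre-tax total = $208.18 + $91.89 = $300.07
Taxable wages = $2,376.47 − $300.07 = $2,076.40
State income tax: $2,076.40 × 0.0785 = $163.00
Local income tax: $2,076.40 × 0.021 = $43.60
Federal income tax: $2,076.40 × 0.245 = $508.72
State unemployment insurance (employee share): only $91,857.64 − $90,054.20 = $1,803.44 of this check is subject → $1,803.44 × 0.005 = $9.02
Roth 401(k) contribution: $78.50
Charity payroll deduction: $210.03
Total deductions = $208.18 + $91.89 + $163.00 + $43.60 + $508.72 + $9.02 + $78.50 + $210.03 = $1,312.94
Net pay = $2,376.47 − $1,312.94 = $1,063.53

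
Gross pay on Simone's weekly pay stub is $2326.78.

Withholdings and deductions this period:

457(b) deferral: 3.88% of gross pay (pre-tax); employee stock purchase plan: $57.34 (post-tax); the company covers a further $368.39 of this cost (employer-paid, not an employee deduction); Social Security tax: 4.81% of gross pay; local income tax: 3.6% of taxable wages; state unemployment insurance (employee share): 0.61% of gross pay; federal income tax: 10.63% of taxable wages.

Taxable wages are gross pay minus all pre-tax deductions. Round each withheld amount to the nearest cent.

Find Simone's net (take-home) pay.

$1734.80

457(b) deferral: $2326.78 × 0.0388 = $90.28
Taxable wages = $2326.78 − $90.28 = $2236.50
Local income tax: $2236.50 × 0.036 = $80.51
Federal income tax: $2236.50 × 0.1063 = $237.74
Social Security tax: $2326.78 × 0.0481 = $111.92
State unemployment insurance (employee share): $2326.78 × 0.0061 = $14.19
Employee stock purchase plan: $57.34
(Employer's $368.39 toward employee stock purchase plan is not withheld from the employee.)
Total deductions = $90.28 + $80.51 + $237.74 + $111.92 + $14.19 + $57.34 = $591.98
Net pay = $2326.78 − $591.98 = $1734.80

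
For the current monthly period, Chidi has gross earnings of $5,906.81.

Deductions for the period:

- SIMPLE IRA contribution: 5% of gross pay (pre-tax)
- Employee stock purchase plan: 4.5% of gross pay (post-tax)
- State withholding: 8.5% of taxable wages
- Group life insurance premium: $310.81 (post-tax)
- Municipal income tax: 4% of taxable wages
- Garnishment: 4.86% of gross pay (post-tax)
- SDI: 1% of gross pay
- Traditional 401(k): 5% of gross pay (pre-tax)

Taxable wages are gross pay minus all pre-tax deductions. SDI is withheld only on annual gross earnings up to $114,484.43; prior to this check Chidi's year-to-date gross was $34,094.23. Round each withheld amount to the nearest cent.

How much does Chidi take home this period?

$3,728.85

Traditional 401(k): $5,906.81 × 0.05 = $295.34
SIMPLE IRA contribution: $5,906.81 × 0.05 = $295.34
Pre-tax total = $295.34 + $295.34 = $590.68
Taxable wages = $5,906.81 − $590.68 = $5,316.13
Municipal income tax: $5,316.13 × 0.04 = $212.65
State withholding: $5,316.13 × 0.085 = $451.87
SDI: cap not yet reached, full $5,906.81 is subject → $5,906.81 × 0.01 = $59.07
Group life insurance premium: $310.81
Garnishment: $5,906.81 × 0.0486 = $287.07
Employee stock purchase plan: $5,906.81 × 0.045 = $265.81
Total deductions = $295.34 + $295.34 + $212.65 + $451.87 + $59.07 + $310.81 + $287.07 + $265.81 = $2,177.96
Net pay = $5,906.81 − $2,177.96 = $3,728.85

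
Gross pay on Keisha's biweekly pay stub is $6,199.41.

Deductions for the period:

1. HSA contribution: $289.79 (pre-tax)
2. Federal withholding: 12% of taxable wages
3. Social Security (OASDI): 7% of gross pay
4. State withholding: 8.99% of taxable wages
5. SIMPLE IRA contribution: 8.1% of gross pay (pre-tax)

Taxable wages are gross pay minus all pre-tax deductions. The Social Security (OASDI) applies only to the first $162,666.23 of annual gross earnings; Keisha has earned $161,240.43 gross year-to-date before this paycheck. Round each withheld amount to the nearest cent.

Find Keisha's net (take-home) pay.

$4,172.63

HSA contribution: $289.79
SIMPLE IRA contribution: $6,199.41 × 0.081 = $502.15
Pre-tax total = $289.79 + $502.15 = $791.94
Taxable wages = $6,199.41 − $791.94 = $5,407.47
State withholding: $5,407.47 × 0.0899 = $486.13
Federal withholding: $5,407.47 × 0.12 = $648.90
Social Security (OASDI): only $162,666.23 − $161,240.43 = $1,425.80 of this check is subject → $1,425.80 × 0.07 = $99.81
Total deductions = $289.79 + $502.15 + $486.13 + $648.90 + $99.81 = $2,026.78
Net pay = $6,199.41 − $2,026.78 = $4,172.63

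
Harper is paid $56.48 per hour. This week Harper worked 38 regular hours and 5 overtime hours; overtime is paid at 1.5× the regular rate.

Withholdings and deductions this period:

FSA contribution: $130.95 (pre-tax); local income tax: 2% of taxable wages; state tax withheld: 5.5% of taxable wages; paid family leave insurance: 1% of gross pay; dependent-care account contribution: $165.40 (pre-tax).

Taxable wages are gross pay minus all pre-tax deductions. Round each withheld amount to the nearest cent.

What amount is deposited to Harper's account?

Regular pay: 38 × $56.48 = $2146.24
Overtime pay: 5 × $56.48 × 1.5 = $423.60
Gross pay = $2146.24 + $423.60 = $2569.84
Dependent-care account contribution: $165.40
FSA contribution: $130.95
Pre-tax total = $165.40 + $130.95 = $296.35
Taxable wages = $2569.84 − $296.35 = $2273.49
State tax withheld: $2273.49 × 0.055 = $125.04
Local income tax: $2273.49 × 0.02 = $45.47
Paid family leave insurance: $2569.84 × 0.01 = $25.70
Total deductions = $165.40 + $130.95 + $125.04 + $45.47 + $25.70 = $492.56
Net pay = $2569.84 − $492.56 = $2077.28

$2077.28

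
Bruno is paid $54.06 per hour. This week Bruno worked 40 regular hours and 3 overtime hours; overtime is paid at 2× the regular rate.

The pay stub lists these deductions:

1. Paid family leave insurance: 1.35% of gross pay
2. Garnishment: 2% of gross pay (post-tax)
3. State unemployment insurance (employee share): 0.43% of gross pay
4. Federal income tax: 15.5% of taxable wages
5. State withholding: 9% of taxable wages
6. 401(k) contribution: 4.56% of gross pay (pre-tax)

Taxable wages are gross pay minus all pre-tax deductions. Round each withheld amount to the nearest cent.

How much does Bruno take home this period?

Regular pay: 40 × $54.06 = $2162.40
Overtime pay: 3 × $54.06 × 2 = $324.36
Gross pay = $2162.40 + $324.36 = $2486.76
401(k) contribution: $2486.76 × 0.0456 = $113.40
Taxable wages = $2486.76 − $113.40 = $2373.36
State withholding: $2373.36 × 0.09 = $213.60
Federal income tax: $2373.36 × 0.155 = $367.87
Paid family leave insurance: $2486.76 × 0.0135 = $33.57
State unemployment insurance (employee share): $2486.76 × 0.0043 = $10.69
Garnishment: $2486.76 × 0.02 = $49.74
Total deductions = $113.40 + $213.60 + $367.87 + $33.57 + $10.69 + $49.74 = $788.87
Net pay = $2486.76 − $788.87 = $1697.89

$1697.89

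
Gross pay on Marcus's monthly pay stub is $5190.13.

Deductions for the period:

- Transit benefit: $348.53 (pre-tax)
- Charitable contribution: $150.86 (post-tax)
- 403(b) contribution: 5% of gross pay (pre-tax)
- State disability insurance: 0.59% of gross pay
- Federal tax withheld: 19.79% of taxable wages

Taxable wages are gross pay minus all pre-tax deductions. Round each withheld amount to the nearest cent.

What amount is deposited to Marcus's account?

$3493.81

403(b) contribution: $5190.13 × 0.05 = $259.51
Transit benefit: $348.53
Pre-tax total = $259.51 + $348.53 = $608.04
Taxable wages = $5190.13 − $608.04 = $4582.09
Federal tax withheld: $4582.09 × 0.1979 = $906.80
State disability insurance: $5190.13 × 0.0059 = $30.62
Charitable contribution: $150.86
Total deductions = $259.51 + $348.53 + $906.80 + $30.62 + $150.86 = $1696.32
Net pay = $5190.13 − $1696.32 = $3493.81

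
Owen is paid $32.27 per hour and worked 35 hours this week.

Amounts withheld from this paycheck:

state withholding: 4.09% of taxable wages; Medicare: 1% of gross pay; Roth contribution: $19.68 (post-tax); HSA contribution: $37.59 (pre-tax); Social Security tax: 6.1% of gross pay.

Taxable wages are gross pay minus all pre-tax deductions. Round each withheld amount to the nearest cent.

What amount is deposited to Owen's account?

$947.33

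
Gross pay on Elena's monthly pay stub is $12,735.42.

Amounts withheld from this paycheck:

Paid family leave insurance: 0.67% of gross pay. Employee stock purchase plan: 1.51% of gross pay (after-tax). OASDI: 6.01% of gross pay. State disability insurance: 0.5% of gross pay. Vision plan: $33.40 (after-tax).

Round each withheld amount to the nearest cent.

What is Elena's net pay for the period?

$11,595.31

Paid family leave insurance: $12,735.42 × 0.0067 = $85.33
OASDI: $12,735.42 × 0.0601 = $765.40
State disability insurance: $12,735.42 × 0.005 = $63.68
Vision plan: $33.40
Employee stock purchase plan: $12,735.42 × 0.0151 = $192.30
Total deductions = $85.33 + $765.40 + $63.68 + $33.40 + $192.30 = $1,140.11
Net pay = $12,735.42 − $1,140.11 = $11,595.31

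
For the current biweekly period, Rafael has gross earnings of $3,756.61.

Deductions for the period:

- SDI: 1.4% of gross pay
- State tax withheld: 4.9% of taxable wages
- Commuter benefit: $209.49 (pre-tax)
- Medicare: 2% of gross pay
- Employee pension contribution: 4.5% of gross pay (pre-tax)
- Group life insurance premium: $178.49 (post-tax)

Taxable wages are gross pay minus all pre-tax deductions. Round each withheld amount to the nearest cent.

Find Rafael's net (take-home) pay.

$2,906.33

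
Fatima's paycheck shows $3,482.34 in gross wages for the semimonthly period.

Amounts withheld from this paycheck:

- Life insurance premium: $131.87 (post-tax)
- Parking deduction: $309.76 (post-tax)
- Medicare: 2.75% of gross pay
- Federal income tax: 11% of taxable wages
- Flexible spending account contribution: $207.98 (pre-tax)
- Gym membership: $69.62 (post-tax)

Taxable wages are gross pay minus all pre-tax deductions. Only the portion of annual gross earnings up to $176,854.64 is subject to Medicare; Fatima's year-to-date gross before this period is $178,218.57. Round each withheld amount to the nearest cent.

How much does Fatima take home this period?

$2,402.93

Flexible spending account contribution: $207.98
Taxable wages = $3,482.34 − $207.98 = $3,274.36
Federal income tax: $3,274.36 × 0.11 = $360.18
Medicare: annual cap $176,854.64 already reached (YTD $178,218.57), so $0.00
Parking deduction: $309.76
Life insurance premium: $131.87
Gym membership: $69.62
Total deductions = $207.98 + $360.18 + $0.00 + $309.76 + $131.87 + $69.62 = $1,079.41
Net pay = $3,482.34 − $1,079.41 = $2,402.93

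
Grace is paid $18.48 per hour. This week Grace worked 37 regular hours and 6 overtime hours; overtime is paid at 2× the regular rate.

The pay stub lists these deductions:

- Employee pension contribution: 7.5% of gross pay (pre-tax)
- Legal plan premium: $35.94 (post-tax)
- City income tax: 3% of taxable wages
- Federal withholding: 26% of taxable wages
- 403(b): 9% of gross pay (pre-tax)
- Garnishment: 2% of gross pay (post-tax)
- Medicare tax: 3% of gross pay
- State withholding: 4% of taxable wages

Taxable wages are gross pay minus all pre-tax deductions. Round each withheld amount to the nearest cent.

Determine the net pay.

$425.38

Regular pay: 37 × $18.48 = $683.76
Overtime pay: 6 × $18.48 × 2 = $221.76
Gross pay = $683.76 + $221.76 = $905.52
Employee pension contribution: $905.52 × 0.075 = $67.91
403(b): $905.52 × 0.09 = $81.50
Pre-tax total = $67.91 + $81.50 = $149.41
Taxable wages = $905.52 − $149.41 = $756.11
State withholding: $756.11 × 0.04 = $30.24
Federal withholding: $756.11 × 0.26 = $196.59
City income tax: $756.11 × 0.03 = $22.68
Medicare tax: $905.52 × 0.03 = $27.17
Garnishment: $905.52 × 0.02 = $18.11
Legal plan premium: $35.94
Total deductions = $67.91 + $81.50 + $30.24 + $196.59 + $22.68 + $27.17 + $18.11 + $35.94 = $480.14
Net pay = $905.52 − $480.14 = $425.38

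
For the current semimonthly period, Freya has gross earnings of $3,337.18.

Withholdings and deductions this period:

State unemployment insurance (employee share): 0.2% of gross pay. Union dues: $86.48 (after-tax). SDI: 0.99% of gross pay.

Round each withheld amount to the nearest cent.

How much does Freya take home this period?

$3,210.99

SDI: $3,337.18 × 0.0099 = $33.04
State unemployment insurance (employee share): $3,337.18 × 0.002 = $6.67
Union dues: $86.48
Total deductions = $33.04 + $6.67 + $86.48 = $126.19
Net pay = $3,337.18 − $126.19 = $3,210.99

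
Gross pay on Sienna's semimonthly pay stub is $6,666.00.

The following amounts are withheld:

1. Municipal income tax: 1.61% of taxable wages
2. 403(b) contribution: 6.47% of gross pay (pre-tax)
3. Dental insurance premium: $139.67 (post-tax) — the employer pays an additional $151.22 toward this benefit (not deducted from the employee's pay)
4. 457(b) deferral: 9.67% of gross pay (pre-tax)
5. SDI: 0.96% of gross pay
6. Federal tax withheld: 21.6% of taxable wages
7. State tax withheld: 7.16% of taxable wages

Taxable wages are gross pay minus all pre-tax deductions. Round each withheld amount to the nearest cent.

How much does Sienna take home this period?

$3,688.74

403(b) contribution: $6,666.00 × 0.0647 = $431.29
457(b) deferral: $6,666.00 × 0.0967 = $644.60
Pre-tax total = $431.29 + $644.60 = $1,075.89
Taxable wages = $6,666.00 − $1,075.89 = $5,590.11
Federal tax withheld: $5,590.11 × 0.216 = $1,207.46
State tax withheld: $5,590.11 × 0.0716 = $400.25
Municipal income tax: $5,590.11 × 0.0161 = $90.00
SDI: $6,666.00 × 0.0096 = $63.99
Dental insurance premium: $139.67
(Employer's $151.22 toward dental insurance premium is not withheld from the employee.)
Total deductions = $431.29 + $644.60 + $1,207.46 + $400.25 + $90.00 + $63.99 + $139.67 = $2,977.26
Net pay = $6,666.00 − $2,977.26 = $3,688.74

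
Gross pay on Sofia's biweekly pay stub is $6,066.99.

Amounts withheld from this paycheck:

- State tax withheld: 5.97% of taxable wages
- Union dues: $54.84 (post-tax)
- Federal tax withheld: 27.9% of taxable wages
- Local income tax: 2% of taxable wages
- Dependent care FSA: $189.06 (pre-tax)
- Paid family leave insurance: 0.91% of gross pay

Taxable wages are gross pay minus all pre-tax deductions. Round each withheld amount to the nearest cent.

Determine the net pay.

$3,659.47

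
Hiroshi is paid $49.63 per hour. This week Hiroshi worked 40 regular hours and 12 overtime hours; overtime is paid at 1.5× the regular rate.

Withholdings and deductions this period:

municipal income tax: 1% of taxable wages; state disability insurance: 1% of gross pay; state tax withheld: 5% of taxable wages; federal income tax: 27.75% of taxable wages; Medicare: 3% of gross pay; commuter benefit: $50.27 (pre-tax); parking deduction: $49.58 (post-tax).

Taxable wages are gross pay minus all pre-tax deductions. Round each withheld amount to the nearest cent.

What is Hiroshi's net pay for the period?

Regular pay: 40 × $49.63 = $1985.20
Overtime pay: 12 × $49.63 × 1.5 = $893.34
Gross pay = $1985.20 + $893.34 = $2878.54
Commuter benefit: $50.27
Taxable wages = $2878.54 − $50.27 = $2828.27
Municipal income tax: $2828.27 × 0.01 = $28.28
State tax withheld: $2828.27 × 0.05 = $141.41
Federal income tax: $2828.27 × 0.2775 = $784.84
Medicare: $2878.54 × 0.03 = $86.36
State disability insurance: $2878.54 × 0.01 = $28.79
Parking deduction: $49.58
Total deductions = $50.27 + $28.28 + $141.41 + $784.84 + $86.36 + $28.79 + $49.58 = $1169.53
Net pay = $2878.54 − $1169.53 = $1709.01

$1709.01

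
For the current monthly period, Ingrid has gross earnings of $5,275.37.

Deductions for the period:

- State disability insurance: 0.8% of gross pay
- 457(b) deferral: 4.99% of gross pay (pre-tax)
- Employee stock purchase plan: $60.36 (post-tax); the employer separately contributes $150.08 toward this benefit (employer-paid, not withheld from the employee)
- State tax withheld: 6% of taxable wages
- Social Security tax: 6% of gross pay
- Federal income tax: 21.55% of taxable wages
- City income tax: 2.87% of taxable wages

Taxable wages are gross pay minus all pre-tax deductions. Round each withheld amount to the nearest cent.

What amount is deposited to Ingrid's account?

457(b) deferral: $5,275.37 × 0.0499 = $263.24
Taxable wages = $5,275.37 − $263.24 = $5,012.13
City income tax: $5,012.13 × 0.0287 = $143.85
Federal income tax: $5,012.13 × 0.2155 = $1,080.11
State tax withheld: $5,012.13 × 0.06 = $300.73
State disability insurance: $5,275.37 × 0.008 = $42.20
Social Security tax: $5,275.37 × 0.06 = $316.52
Employee stock purchase plan: $60.36
(Employer's $150.08 toward employee stock purchase plan is not withheld from the employee.)
Total deductions = $263.24 + $143.85 + $1,080.11 + $300.73 + $42.20 + $316.52 + $60.36 = $2,207.01
Net pay = $5,275.37 − $2,207.01 = $3,068.36

$3,068.36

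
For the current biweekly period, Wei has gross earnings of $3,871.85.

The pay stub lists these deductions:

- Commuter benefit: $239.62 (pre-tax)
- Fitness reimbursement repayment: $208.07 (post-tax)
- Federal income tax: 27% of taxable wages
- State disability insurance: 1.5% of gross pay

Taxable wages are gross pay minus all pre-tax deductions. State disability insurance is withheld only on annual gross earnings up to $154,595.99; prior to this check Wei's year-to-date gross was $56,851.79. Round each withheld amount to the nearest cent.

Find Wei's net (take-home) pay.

Commuter benefit: $239.62
Taxable wages = $3,871.85 − $239.62 = $3,632.23
Federal income tax: $3,632.23 × 0.27 = $980.70
State disability insurance: cap not yet reached, full $3,871.85 is subject → $3,871.85 × 0.015 = $58.08
Fitness reimbursement repayment: $208.07
Total deductions = $239.62 + $980.70 + $58.08 + $208.07 = $1,486.47
Net pay = $3,871.85 − $1,486.47 = $2,385.38

$2,385.38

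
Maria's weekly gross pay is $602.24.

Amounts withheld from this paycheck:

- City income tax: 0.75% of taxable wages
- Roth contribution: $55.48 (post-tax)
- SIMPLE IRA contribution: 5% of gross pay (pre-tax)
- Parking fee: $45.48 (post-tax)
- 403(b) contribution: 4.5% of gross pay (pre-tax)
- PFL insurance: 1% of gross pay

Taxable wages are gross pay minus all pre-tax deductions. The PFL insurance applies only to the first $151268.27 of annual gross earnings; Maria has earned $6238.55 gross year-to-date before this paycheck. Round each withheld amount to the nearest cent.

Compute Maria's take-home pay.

SIMPLE IRA contribution: $602.24 × 0.05 = $30.11
403(b) contribution: $602.24 × 0.045 = $27.10
Pre-tax total = $30.11 + $27.10 = $57.21
Taxable wages = $602.24 − $57.21 = $545.03
City income tax: $545.03 × 0.0075 = $4.09
PFL insurance: cap not yet reached, full $602.24 is subject → $602.24 × 0.01 = $6.02
Roth contribution: $55.48
Parking fee: $45.48
Total deductions = $30.11 + $27.10 + $4.09 + $6.02 + $55.48 + $45.48 = $168.28
Net pay = $602.24 − $168.28 = $433.96

$433.96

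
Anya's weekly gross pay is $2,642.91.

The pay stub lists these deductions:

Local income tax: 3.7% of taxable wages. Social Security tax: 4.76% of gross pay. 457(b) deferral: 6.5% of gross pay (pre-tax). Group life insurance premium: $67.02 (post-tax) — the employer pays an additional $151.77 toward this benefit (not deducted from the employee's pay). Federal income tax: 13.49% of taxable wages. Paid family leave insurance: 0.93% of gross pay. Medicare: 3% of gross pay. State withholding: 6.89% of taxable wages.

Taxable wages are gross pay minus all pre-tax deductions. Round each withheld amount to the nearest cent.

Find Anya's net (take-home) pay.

457(b) deferral: $2,642.91 × 0.065 = $171.79
Taxable wages = $2,642.91 − $171.79 = $2,471.12
State withholding: $2,471.12 × 0.0689 = $170.26
Local income tax: $2,471.12 × 0.037 = $91.43
Federal income tax: $2,471.12 × 0.1349 = $333.35
Social Security tax: $2,642.91 × 0.0476 = $125.80
Medicare: $2,642.91 × 0.03 = $79.29
Paid family leave insurance: $2,642.91 × 0.0093 = $24.58
Group life insurance premium: $67.02
(Employer's $151.77 toward group life insurance premium is not withheld from the employee.)
Total deductions = $171.79 + $170.26 + $91.43 + $333.35 + $125.80 + $79.29 + $24.58 + $67.02 = $1,063.52
Net pay = $2,642.91 − $1,063.52 = $1,579.39

$1,579.39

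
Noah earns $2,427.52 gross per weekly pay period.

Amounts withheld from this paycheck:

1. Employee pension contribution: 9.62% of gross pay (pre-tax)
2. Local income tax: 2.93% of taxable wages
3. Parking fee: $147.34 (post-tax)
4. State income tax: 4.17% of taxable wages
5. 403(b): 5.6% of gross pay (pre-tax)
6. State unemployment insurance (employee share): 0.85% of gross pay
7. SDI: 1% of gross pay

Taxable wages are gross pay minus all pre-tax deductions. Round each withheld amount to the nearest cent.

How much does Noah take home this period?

403(b): $2,427.52 × 0.056 = $135.94
Employee pension contribution: $2,427.52 × 0.0962 = $233.53
Pre-tax total = $135.94 + $233.53 = $369.47
Taxable wages = $2,427.52 − $369.47 = $2,058.05
Local income tax: $2,058.05 × 0.0293 = $60.30
State income tax: $2,058.05 × 0.0417 = $85.82
SDI: $2,427.52 × 0.01 = $24.28
State unemployment insurance (employee share): $2,427.52 × 0.0085 = $20.63
Parking fee: $147.34
Total deductions = $135.94 + $233.53 + $60.30 + $85.82 + $24.28 + $20.63 + $147.34 = $707.84
Net pay = $2,427.52 − $707.84 = $1,719.68

$1,719.68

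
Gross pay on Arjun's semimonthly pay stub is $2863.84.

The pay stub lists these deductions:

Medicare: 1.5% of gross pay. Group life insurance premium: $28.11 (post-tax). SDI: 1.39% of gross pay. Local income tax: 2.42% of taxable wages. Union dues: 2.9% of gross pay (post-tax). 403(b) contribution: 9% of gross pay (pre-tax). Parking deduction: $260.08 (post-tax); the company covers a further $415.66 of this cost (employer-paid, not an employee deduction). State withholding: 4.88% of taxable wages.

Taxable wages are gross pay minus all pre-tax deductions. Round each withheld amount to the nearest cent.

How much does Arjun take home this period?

$1961.83

403(b) contribution: $2863.84 × 0.09 = $257.75
Taxable wages = $2863.84 − $257.75 = $2606.09
Local income tax: $2606.09 × 0.0242 = $63.07
State withholding: $2606.09 × 0.0488 = $127.18
Medicare: $2863.84 × 0.015 = $42.96
SDI: $2863.84 × 0.0139 = $39.81
Union dues: $2863.84 × 0.029 = $83.05
Group life insurance premium: $28.11
Parking deduction: $260.08
(Employer's $415.66 toward parking deduction is not withheld from the employee.)
Total deductions = $257.75 + $63.07 + $127.18 + $42.96 + $39.81 + $83.05 + $28.11 + $260.08 = $902.01
Net pay = $2863.84 − $902.01 = $1961.83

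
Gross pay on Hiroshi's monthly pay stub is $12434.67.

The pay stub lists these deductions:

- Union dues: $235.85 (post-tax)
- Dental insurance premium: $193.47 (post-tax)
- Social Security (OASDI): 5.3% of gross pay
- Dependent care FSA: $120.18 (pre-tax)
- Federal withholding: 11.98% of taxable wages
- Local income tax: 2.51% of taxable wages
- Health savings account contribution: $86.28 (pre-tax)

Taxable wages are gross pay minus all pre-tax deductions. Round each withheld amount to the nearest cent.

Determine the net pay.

Health savings account contribution: $86.28
Dependent care FSA: $120.18
Pre-tax total = $86.28 + $120.18 = $206.46
Taxable wages = $12434.67 − $206.46 = $12228.21
Local income tax: $12228.21 × 0.0251 = $306.93
Federal withholding: $12228.21 × 0.1198 = $1464.94
Social Security (OASDI): $12434.67 × 0.053 = $659.04
Dental insurance premium: $193.47
Union dues: $235.85
Total deductions = $86.28 + $120.18 + $306.93 + $1464.94 + $659.04 + $193.47 + $235.85 = $3066.69
Net pay = $12434.67 − $3066.69 = $9367.98

$9367.98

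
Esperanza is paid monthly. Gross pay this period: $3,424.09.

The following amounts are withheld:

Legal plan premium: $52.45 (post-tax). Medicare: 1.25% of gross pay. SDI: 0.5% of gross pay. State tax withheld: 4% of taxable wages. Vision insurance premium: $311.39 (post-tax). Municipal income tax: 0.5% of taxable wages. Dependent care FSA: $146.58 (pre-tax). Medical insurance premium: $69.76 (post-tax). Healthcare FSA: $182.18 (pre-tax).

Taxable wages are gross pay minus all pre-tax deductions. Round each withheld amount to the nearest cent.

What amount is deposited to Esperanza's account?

Healthcare FSA: $182.18
Dependent care FSA: $146.58
Pre-tax total = $182.18 + $146.58 = $328.76
Taxable wages = $3,424.09 − $328.76 = $3,095.33
Municipal income tax: $3,095.33 × 0.005 = $15.48
State tax withheld: $3,095.33 × 0.04 = $123.81
Medicare: $3,424.09 × 0.0125 = $42.80
SDI: $3,424.09 × 0.005 = $17.12
Medical insurance premium: $69.76
Vision insurance premium: $311.39
Legal plan premium: $52.45
Total deductions = $182.18 + $146.58 + $15.48 + $123.81 + $42.80 + $17.12 + $69.76 + $311.39 + $52.45 = $961.57
Net pay = $3,424.09 − $961.57 = $2,462.52

$2,462.52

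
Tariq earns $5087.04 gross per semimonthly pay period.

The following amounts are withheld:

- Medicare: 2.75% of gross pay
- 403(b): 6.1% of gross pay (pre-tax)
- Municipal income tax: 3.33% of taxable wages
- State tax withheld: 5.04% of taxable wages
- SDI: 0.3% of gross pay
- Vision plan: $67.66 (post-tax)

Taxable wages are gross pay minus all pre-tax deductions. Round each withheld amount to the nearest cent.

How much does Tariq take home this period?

$4154.10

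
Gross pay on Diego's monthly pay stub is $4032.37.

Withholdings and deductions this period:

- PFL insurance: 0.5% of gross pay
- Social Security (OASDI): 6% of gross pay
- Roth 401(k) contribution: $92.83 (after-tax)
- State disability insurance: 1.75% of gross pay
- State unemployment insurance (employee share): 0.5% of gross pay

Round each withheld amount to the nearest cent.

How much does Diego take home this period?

Social Security (OASDI): $4032.37 × 0.06 = $241.94
State unemployment insurance (employee share): $4032.37 × 0.005 = $20.16
State disability insurance: $4032.37 × 0.0175 = $70.57
PFL insurance: $4032.37 × 0.005 = $20.16
Roth 401(k) contribution: $92.83
Total deductions = $241.94 + $20.16 + $70.57 + $20.16 + $92.83 = $445.66
Net pay = $4032.37 − $445.66 = $3586.71

$3586.71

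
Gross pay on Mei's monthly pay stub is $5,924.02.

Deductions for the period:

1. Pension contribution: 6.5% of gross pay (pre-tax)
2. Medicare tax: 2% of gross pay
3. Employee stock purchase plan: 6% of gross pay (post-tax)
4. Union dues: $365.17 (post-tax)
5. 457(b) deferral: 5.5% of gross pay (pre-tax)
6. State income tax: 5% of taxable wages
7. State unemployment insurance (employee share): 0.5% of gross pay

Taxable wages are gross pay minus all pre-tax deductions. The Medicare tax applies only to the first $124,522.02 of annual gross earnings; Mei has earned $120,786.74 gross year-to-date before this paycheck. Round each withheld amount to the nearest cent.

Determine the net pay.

$4,127.54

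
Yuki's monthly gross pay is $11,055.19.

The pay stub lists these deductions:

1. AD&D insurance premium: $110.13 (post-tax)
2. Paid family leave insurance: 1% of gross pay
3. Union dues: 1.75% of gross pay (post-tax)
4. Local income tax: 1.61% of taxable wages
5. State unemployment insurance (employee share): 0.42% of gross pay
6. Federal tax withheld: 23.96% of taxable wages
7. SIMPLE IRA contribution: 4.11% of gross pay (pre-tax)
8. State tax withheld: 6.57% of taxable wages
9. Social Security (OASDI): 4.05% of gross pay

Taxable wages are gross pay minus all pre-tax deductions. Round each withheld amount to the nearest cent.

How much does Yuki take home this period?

SIMPLE IRA contribution: $11,055.19 × 0.0411 = $454.37
Taxable wages = $11,055.19 − $454.37 = $10,600.82
Local income tax: $10,600.82 × 0.0161 = $170.67
Federal tax withheld: $10,600.82 × 0.2396 = $2,539.96
State tax withheld: $10,600.82 × 0.0657 = $696.47
Paid family leave insurance: $11,055.19 × 0.01 = $110.55
State unemployment insurance (employee share): $11,055.19 × 0.0042 = $46.43
Social Security (OASDI): $11,055.19 × 0.0405 = $447.74
Union dues: $11,055.19 × 0.0175 = $193.47
AD&D insurance premium: $110.13
Total deductions = $454.37 + $170.67 + $2,539.96 + $696.47 + $110.55 + $46.43 + $447.74 + $193.47 + $110.13 = $4,769.79
Net pay = $11,055.19 − $4,769.79 = $6,285.40

$6,285.40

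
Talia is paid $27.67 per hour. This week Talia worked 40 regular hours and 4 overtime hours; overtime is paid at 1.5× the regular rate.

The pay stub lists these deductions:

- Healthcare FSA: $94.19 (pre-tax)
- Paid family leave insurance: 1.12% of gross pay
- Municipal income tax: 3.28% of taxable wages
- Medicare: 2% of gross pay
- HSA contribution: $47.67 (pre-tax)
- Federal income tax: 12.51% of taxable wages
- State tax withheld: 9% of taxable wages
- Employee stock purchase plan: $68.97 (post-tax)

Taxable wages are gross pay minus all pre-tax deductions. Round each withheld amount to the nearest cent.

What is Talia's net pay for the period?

Regular pay: 40 × $27.67 = $1,106.80
Overtime pay: 4 × $27.67 × 1.5 = $166.02
Gross pay = $1,106.80 + $166.02 = $1,272.82
Healthcare FSA: $94.19
HSA contribution: $47.67
Pre-tax total = $94.19 + $47.67 = $141.86
Taxable wages = $1,272.82 − $141.86 = $1,130.96
Federal income tax: $1,130.96 × 0.1251 = $141.48
State tax withheld: $1,130.96 × 0.09 = $101.79
Municipal income tax: $1,130.96 × 0.0328 = $37.10
Paid family leave insurance: $1,272.82 × 0.0112 = $14.26
Medicare: $1,272.82 × 0.02 = $25.46
Employee stock purchase plan: $68.97
Total deductions = $94.19 + $47.67 + $141.48 + $101.79 + $37.10 + $14.26 + $25.46 + $68.97 = $530.92
Net pay = $1,272.82 − $530.92 = $741.90

$741.90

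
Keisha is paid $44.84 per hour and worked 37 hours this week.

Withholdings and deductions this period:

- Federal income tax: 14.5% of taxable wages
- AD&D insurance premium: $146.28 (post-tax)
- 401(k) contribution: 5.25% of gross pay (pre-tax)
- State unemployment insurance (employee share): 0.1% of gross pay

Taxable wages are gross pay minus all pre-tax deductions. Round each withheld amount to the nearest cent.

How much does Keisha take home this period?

Gross pay: 37 × $44.84 = $1,659.08
401(k) contribution: $1,659.08 × 0.0525 = $87.10
Taxable wages = $1,659.08 − $87.10 = $1,571.98
Federal income tax: $1,571.98 × 0.145 = $227.94
State unemployment insurance (employee share): $1,659.08 × 0.001 = $1.66
AD&D insurance premium: $146.28
Total deductions = $87.10 + $227.94 + $1.66 + $146.28 = $462.98
Net pay = $1,659.08 − $462.98 = $1,196.10

$1,196.10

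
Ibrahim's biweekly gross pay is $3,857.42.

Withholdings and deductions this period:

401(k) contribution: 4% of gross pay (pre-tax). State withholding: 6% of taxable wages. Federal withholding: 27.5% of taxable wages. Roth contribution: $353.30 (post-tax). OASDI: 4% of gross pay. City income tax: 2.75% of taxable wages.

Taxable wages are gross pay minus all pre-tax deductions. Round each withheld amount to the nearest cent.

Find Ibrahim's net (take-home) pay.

$1,853.13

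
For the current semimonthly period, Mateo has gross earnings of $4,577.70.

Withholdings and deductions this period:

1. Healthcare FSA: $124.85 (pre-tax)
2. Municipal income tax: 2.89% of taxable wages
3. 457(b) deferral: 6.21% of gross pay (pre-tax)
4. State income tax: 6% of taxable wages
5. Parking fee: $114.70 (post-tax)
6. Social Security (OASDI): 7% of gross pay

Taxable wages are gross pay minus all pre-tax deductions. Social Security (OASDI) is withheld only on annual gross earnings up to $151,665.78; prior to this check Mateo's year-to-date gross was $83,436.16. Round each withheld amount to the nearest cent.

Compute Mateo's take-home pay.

$3,362.85

Healthcare FSA: $124.85
457(b) deferral: $4,577.70 × 0.0621 = $284.28
Pre-tax total = $124.85 + $284.28 = $409.13
Taxable wages = $4,577.70 − $409.13 = $4,168.57
State income tax: $4,168.57 × 0.06 = $250.11
Municipal income tax: $4,168.57 × 0.0289 = $120.47
Social Security (OASDI): cap not yet reached, full $4,577.70 is subject → $4,577.70 × 0.07 = $320.44
Parking fee: $114.70
Total deductions = $124.85 + $284.28 + $250.11 + $120.47 + $320.44 + $114.70 = $1,214.85
Net pay = $4,577.70 − $1,214.85 = $3,362.85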